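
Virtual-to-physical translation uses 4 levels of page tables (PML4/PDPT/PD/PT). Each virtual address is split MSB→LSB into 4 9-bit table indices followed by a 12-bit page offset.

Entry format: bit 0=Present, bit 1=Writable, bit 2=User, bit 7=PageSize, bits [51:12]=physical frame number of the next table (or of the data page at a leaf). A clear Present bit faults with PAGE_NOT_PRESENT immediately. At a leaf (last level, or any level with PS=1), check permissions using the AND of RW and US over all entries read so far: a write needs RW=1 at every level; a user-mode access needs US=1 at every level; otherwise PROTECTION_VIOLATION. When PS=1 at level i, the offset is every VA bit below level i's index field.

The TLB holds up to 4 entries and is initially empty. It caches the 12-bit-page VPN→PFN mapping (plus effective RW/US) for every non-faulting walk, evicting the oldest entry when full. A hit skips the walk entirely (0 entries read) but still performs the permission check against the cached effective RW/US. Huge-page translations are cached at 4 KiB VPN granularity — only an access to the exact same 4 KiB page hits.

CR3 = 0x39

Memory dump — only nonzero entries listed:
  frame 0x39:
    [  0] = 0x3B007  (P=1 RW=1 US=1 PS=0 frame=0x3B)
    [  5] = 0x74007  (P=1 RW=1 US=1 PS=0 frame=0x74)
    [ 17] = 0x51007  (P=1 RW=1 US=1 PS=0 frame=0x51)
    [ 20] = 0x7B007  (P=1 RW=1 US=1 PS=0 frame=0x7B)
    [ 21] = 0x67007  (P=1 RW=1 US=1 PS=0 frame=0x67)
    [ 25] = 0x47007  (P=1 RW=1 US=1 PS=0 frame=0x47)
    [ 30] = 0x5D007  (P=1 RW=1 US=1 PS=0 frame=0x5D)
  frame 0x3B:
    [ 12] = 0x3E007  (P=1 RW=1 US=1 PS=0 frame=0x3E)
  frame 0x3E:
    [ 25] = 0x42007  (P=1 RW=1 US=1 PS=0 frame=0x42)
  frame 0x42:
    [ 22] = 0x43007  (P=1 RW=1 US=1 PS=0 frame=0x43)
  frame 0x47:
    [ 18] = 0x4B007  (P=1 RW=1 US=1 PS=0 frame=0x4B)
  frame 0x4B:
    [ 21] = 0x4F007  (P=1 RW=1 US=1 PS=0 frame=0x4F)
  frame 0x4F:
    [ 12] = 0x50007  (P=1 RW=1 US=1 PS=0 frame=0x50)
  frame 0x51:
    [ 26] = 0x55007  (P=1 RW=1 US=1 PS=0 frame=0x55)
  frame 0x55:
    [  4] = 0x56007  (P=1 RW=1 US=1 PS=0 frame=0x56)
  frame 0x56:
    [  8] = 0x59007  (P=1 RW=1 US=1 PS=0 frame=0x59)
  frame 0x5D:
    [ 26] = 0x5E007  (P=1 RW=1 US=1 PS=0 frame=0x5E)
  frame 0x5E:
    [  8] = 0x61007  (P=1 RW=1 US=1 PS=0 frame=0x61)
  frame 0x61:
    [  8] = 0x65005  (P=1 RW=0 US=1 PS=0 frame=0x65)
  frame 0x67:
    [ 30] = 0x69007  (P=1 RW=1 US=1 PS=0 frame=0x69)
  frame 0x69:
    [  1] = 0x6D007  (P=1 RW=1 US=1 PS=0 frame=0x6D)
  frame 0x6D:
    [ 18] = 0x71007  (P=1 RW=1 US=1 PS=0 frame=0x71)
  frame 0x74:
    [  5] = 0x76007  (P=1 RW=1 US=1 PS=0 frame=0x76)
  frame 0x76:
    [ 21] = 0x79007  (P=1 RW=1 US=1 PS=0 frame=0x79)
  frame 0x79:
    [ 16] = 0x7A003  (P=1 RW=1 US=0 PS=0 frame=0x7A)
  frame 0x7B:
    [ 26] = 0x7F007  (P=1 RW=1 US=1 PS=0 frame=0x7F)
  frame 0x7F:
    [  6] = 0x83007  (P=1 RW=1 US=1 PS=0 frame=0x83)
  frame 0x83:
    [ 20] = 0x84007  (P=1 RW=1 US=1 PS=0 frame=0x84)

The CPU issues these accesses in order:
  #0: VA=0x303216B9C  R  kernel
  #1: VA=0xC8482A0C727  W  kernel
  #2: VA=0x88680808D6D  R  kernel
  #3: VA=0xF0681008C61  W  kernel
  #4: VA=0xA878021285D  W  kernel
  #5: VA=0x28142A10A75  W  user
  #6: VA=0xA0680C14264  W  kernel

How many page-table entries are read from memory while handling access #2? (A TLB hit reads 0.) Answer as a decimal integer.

Walk each access:
#0 VA=0x303216B9C (r,kernel):
  L0: frame=0x39 idx=0 entry=0x3B007 [P=1 RW=1 US=1 PS=0]
  L1: frame=0x3B idx=12 entry=0x3E007 [P=1 RW=1 US=1 PS=0]
  L2: frame=0x3E idx=25 entry=0x42007 [P=1 RW=1 US=1 PS=0]
  L3: frame=0x42 idx=22 entry=0x43007 [P=1 RW=1 US=1 PS=0]
  → PA=0x43B9C  (4 entries read)
#1 VA=0xC8482A0C727 (w,kernel):
  L0: frame=0x39 idx=25 entry=0x47007 [P=1 RW=1 US=1 PS=0]
  L1: frame=0x47 idx=18 entry=0x4B007 [P=1 RW=1 US=1 PS=0]
  L2: frame=0x4B idx=21 entry=0x4F007 [P=1 RW=1 US=1 PS=0]
  L3: frame=0x4F idx=12 entry=0x50007 [P=1 RW=1 US=1 PS=0]
  → PA=0x50727  (4 entries read)
#2 VA=0x88680808D6D (r,kernel):
  L0: frame=0x39 idx=17 entry=0x51007 [P=1 RW=1 US=1 PS=0]
  L1: frame=0x51 idx=26 entry=0x55007 [P=1 RW=1 US=1 PS=0]
  L2: frame=0x55 idx=4 entry=0x56007 [P=1 RW=1 US=1 PS=0]
  L3: frame=0x56 idx=8 entry=0x59007 [P=1 RW=1 US=1 PS=0]
  → PA=0x59D6D  (4 entries read)
#3 VA=0xF0681008C61 (w,kernel):
  L0: frame=0x39 idx=30 entry=0x5D007 [P=1 RW=1 US=1 PS=0]
  L1: frame=0x5D idx=26 entry=0x5E007 [P=1 RW=1 US=1 PS=0]
  L2: frame=0x5E idx=8 entry=0x61007 [P=1 RW=1 US=1 PS=0]
  L3: frame=0x61 idx=8 entry=0x65005 [P=1 RW=0 US=1 PS=0]
  ⇒ fault: PROTECTION_VIOLATION  — 4 lookups
#4 VA=0xA878021285D (w,kernel):
  L0: frame=0x39 idx=21 entry=0x67007 [P=1 RW=1 US=1 PS=0]
  L1: frame=0x67 idx=30 entry=0x69007 [P=1 RW=1 US=1 PS=0]
  L2: frame=0x69 idx=1 entry=0x6D007 [P=1 RW=1 US=1 PS=0]
  L3: frame=0x6D idx=18 entry=0x71007 [P=1 RW=1 US=1 PS=0]
  → PA=0x7185D  (4 entries read)
#5 VA=0x28142A10A75 (w,user):
  L0: frame=0x39 idx=5 entry=0x74007 [P=1 RW=1 US=1 PS=0]
  L1: frame=0x74 idx=5 entry=0x76007 [P=1 RW=1 US=1 PS=0]
  L2: frame=0x76 idx=21 entry=0x79007 [P=1 RW=1 US=1 PS=0]
  L3: frame=0x79 idx=16 entry=0x7A003 [P=1 RW=1 US=0 PS=0]
  ⇒ fault: PROTECTION_VIOLATION  — 4 lookups
#6 VA=0xA0680C14264 (w,kernel):
  L0: frame=0x39 idx=20 entry=0x7B007 [P=1 RW=1 US=1 PS=0]
  L1: frame=0x7B idx=26 entry=0x7F007 [P=1 RW=1 US=1 PS=0]
  L2: frame=0x7F idx=6 entry=0x83007 [P=1 RW=1 US=1 PS=0]
  L3: frame=0x83 idx=20 entry=0x84007 [P=1 RW=1 US=1 PS=0]
  → PA=0x84264  (4 entries read)

Entries read for #2: 4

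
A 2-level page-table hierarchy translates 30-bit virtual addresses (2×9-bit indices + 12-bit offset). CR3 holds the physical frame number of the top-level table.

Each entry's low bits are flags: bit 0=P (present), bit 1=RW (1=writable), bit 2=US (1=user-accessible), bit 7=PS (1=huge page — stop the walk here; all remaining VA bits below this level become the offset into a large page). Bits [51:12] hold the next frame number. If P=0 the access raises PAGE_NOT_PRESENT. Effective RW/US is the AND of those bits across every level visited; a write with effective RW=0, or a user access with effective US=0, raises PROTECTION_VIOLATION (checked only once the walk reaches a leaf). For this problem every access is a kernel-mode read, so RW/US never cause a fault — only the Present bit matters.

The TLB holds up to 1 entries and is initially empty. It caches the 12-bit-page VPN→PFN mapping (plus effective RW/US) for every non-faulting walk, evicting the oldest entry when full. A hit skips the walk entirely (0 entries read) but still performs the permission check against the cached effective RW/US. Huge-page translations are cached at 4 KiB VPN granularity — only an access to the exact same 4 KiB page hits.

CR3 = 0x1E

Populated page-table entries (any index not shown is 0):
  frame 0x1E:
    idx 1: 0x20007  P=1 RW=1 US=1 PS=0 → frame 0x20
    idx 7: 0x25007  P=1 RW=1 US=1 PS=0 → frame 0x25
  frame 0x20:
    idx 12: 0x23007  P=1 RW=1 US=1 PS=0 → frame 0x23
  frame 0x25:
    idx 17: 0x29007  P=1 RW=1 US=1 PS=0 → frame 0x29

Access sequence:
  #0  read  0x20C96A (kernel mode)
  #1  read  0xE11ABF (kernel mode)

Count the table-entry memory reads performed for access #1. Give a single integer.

Walk each access:
#0 VA=0x20C96A (r,kernel):
  L0 @0x1E[1] → 0x20007  P=1,RW=1,US=1,PS=0
  L1 @0x20[12] → 0x23007  P=1,RW=1,US=1,PS=0
  ⇒ phys 0x2396A  [2 reads]
#1 VA=0xE11ABF (r,kernel):
  L0 @0x1E[7] → 0x25007  P=1,RW=1,US=1,PS=0
  L1 @0x25[17] → 0x29007  P=1,RW=1,US=1,PS=0
  ⇒ phys 0x29ABF  [2 reads]

Entries read for #1: 2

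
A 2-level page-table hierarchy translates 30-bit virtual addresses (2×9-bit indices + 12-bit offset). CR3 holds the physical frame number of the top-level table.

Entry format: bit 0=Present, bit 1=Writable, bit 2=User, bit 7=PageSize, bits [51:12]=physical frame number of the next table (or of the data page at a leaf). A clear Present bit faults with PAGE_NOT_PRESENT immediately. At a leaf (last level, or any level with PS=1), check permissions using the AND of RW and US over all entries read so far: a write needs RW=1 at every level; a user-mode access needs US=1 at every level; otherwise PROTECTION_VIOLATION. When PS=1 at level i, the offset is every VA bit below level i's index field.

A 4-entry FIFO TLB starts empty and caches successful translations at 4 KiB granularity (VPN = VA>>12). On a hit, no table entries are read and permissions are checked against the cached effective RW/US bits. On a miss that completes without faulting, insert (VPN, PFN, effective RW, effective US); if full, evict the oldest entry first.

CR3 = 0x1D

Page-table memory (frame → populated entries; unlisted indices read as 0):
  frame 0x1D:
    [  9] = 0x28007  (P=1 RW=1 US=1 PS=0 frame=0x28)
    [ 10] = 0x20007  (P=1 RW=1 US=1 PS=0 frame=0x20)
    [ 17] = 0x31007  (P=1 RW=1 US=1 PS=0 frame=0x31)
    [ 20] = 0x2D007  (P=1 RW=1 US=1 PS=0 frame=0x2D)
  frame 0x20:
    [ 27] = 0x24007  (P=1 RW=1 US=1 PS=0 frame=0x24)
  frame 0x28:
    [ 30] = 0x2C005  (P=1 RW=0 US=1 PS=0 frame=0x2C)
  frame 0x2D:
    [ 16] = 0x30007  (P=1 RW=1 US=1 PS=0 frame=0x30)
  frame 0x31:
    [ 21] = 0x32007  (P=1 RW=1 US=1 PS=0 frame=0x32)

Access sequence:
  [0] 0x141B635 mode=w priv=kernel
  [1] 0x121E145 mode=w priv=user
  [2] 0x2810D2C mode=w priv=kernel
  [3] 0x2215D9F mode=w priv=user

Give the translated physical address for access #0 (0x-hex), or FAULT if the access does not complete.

Walk each access:
#0 VA=0x141B635 (w,kernel):
  lvl0: tbl 0x1D, slot 10 ⇒ 0x20007 (P1/RW1/US1/PS0)
  lvl1: tbl 0x20, slot 27 ⇒ 0x24007 (P1/RW1/US1/PS0)
  ✓ 0x24635  — 2 lookups
#1 VA=0x121E145 (w,user):
  lvl0: tbl 0x1D, slot 9 ⇒ 0x28007 (P1/RW1/US1/PS0)
  lvl1: tbl 0x28, slot 30 ⇒ 0x2C005 (P1/RW0/US1/PS0)
  ✗ PROTECTION_VIOLATION  [2 reads]
#2 VA=0x2810D2C (w,kernel):
  lvl0: tbl 0x1D, slot 20 ⇒ 0x2D007 (P1/RW1/US1/PS0)
  lvl1: tbl 0x2D, slot 16 ⇒ 0x30007 (P1/RW1/US1/PS0)
  ✓ 0x30D2C  — 2 lookups
#3 VA=0x2215D9F (w,user):
  lvl0: tbl 0x1D, slot 17 ⇒ 0x31007 (P1/RW1/US1/PS0)
  lvl1: tbl 0x31, slot 21 ⇒ 0x32007 (P1/RW1/US1/PS0)
  ✓ 0x32D9F  — 2 lookups

Access #0 PA: 0x24635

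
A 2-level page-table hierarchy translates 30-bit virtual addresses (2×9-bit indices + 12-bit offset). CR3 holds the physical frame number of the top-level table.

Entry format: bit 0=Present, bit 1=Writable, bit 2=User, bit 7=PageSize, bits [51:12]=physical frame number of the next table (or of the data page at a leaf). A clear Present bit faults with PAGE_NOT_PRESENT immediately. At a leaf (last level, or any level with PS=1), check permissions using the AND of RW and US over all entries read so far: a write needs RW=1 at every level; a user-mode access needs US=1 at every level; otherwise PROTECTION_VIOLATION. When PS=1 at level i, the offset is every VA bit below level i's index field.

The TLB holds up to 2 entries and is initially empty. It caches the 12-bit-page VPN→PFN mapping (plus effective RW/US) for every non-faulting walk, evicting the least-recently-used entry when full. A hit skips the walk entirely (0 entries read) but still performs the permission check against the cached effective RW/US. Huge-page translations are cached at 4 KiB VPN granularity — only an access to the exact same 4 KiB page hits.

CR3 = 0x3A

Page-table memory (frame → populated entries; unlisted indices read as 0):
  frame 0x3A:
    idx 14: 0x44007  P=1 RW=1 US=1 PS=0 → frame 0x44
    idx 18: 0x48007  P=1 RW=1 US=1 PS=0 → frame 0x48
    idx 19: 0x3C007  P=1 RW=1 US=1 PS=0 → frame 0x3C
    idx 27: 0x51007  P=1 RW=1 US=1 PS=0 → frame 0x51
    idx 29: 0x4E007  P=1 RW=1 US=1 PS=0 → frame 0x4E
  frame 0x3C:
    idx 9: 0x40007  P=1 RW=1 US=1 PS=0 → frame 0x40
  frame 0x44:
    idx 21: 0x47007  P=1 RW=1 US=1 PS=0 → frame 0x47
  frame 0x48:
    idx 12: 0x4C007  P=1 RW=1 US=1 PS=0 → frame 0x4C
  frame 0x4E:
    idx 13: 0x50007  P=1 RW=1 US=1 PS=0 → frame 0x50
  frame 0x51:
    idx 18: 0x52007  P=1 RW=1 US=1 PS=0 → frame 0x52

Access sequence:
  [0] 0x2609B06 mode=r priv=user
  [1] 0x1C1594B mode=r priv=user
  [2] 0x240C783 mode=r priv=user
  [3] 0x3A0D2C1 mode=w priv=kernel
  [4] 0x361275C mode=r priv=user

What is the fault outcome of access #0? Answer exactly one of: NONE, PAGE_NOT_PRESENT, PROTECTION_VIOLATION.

Trace:
#0 VA=0x2609B06 (r,user):
  L0 @0x3A[19] → 0x3C007  P=1,RW=1,US=1,PS=0
  L1 @0x3C[9] → 0x40007  P=1,RW=1,US=1,PS=0
  ⇒ phys 0x40B06  [2 reads]
#1 VA=0x1C1594B (r,user):
  L0 @0x3A[14] → 0x44007  P=1,RW=1,US=1,PS=0
  L1 @0x44[21] → 0x47007  P=1,RW=1,US=1,PS=0
  ⇒ phys 0x4794B  [2 reads]
#2 VA=0x240C783 (r,user):
  L0 @0x3A[18] → 0x48007  P=1,RW=1,US=1,PS=0
  L1 @0x48[12] → 0x4C007  P=1,RW=1,US=1,PS=0
  ⇒ phys 0x4C783  [2 reads]
#3 VA=0x3A0D2C1 (w,kernel):
  L0 @0x3A[29] → 0x4E007  P=1,RW=1,US=1,PS=0
  L1 @0x4E[13] → 0x50007  P=1,RW=1,US=1,PS=0
  ⇒ phys 0x502C1  [2 reads]
#4 VA=0x361275C (r,user):
  L0 @0x3A[27] → 0x51007  P=1,RW=1,US=1,PS=0
  L1 @0x51[18] → 0x52007  P=1,RW=1,US=1,PS=0
  ⇒ phys 0x5275C  [2 reads]

Access #0 fault: NONE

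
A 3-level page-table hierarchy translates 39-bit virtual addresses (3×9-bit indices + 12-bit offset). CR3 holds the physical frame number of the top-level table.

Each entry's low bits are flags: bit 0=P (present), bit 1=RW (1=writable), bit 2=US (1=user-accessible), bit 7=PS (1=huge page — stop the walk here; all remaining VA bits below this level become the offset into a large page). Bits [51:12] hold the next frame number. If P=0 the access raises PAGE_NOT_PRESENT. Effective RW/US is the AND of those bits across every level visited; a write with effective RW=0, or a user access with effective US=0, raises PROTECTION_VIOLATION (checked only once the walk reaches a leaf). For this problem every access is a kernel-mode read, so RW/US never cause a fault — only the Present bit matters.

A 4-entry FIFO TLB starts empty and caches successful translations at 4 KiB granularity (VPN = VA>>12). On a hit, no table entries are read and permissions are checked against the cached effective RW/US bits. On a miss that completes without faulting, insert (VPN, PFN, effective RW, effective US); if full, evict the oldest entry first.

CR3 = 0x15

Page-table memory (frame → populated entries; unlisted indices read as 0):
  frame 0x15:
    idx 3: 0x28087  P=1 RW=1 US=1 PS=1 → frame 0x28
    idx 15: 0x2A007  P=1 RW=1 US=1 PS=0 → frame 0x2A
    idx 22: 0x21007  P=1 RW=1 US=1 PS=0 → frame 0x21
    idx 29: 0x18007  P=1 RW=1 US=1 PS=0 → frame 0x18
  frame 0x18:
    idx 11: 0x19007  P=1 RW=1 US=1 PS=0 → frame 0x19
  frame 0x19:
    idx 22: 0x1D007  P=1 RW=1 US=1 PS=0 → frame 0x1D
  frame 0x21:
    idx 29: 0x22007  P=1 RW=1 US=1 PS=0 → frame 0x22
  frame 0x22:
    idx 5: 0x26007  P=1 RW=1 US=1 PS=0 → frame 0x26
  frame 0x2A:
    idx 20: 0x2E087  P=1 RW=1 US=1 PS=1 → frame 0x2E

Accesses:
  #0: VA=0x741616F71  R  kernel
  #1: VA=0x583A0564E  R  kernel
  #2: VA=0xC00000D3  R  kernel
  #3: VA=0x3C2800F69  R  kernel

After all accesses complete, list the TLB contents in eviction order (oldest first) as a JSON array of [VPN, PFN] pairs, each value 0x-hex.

Per-access translation:
#0 VA=0x741616F71 (r,kernel):
  lvl0: tbl 0x15, slot 29 ⇒ 0x18007 (P1/RW1/US1/PS0)
  lvl1: tbl 0x18, slot 11 ⇒ 0x19007 (P1/RW1/US1/PS0)
  lvl2: tbl 0x19, slot 22 ⇒ 0x1D007 (P1/RW1/US1/PS0)
  → PA=0x1DF71  (3 entries read)
#1 VA=0x583A0564E (r,kernel):
  lvl0: tbl 0x15, slot 22 ⇒ 0x21007 (P1/RW1/US1/PS0)
  lvl1: tbl 0x21, slot 29 ⇒ 0x22007 (P1/RW1/US1/PS0)
  lvl2: tbl 0x22, slot 5 ⇒ 0x26007 (P1/RW1/US1/PS0)
  → PA=0x2664E  (3 entries read)
#2 VA=0xC00000D3 (r,kernel):
  lvl0: tbl 0x15, slot 3 ⇒ 0x28087 (P1/RW1/US1/PS1)
  → PA=0x280D3 (huge @L0)  (1 entries read)
#3 VA=0x3C2800F69 (r,kernel):
  lvl0: tbl 0x15, slot 15 ⇒ 0x2A007 (P1/RW1/US1/PS0)
  lvl1: tbl 0x2A, slot 20 ⇒ 0x2E087 (P1/RW1/US1/PS1)
  → PA=0x2EF69 (huge @L1)  (2 entries read)

TLB: [["0x741616", "0x1D"], ["0x583A05", "0x26"], ["0xC0000", "0x28"], ["0x3C2800", "0x2E"]]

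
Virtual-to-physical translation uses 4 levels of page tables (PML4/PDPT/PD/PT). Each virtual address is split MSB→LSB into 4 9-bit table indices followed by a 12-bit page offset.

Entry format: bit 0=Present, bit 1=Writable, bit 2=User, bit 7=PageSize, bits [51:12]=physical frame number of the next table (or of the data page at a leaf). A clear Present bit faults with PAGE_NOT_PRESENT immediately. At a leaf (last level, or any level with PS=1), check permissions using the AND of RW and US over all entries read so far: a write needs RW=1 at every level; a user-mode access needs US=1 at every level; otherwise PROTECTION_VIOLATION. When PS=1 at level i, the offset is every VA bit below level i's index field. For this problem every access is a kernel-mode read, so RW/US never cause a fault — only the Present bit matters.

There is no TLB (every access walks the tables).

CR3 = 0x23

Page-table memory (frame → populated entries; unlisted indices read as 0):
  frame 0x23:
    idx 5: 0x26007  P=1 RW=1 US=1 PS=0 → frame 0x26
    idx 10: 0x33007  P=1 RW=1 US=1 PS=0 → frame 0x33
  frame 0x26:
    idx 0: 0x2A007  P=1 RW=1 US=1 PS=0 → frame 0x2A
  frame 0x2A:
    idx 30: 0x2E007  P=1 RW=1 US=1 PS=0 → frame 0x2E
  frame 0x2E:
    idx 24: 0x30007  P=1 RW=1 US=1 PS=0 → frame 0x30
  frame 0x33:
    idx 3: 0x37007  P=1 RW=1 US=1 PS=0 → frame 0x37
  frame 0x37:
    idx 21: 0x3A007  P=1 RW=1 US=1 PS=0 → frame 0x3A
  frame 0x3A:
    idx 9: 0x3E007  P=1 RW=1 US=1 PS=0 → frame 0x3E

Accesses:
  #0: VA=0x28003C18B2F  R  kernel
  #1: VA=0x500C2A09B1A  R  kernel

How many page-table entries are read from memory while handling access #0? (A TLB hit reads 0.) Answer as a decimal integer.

Per-access translation:
#0 VA=0x28003C18B2F (r,kernel):
  [0] read 0x23 idx=5: raw=0x26007 flags P=1 W=1 U=1 S=0
  [1] read 0x26 idx=0: raw=0x2A007 flags P=1 W=1 U=1 S=0
  [2] read 0x2A idx=30: raw=0x2E007 flags P=1 W=1 U=1 S=0
  [3] read 0x2E idx=24: raw=0x30007 flags P=1 W=1 U=1 S=0
  ⇒ phys 0x30B2F  [4 reads]
#1 VA=0x500C2A09B1A (r,kernel):
  [0] read 0x23 idx=10: raw=0x33007 flags P=1 W=1 U=1 S=0
  [1] read 0x33 idx=3: raw=0x37007 flags P=1 W=1 U=1 S=0
  [2] read 0x37 idx=21: raw=0x3A007 flags P=1 W=1 U=1 S=0
  [3] read 0x3A idx=9: raw=0x3E007 flags P=1 W=1 U=1 S=0
  ⇒ phys 0x3EB1A  [4 reads]

Entries read for #0: 4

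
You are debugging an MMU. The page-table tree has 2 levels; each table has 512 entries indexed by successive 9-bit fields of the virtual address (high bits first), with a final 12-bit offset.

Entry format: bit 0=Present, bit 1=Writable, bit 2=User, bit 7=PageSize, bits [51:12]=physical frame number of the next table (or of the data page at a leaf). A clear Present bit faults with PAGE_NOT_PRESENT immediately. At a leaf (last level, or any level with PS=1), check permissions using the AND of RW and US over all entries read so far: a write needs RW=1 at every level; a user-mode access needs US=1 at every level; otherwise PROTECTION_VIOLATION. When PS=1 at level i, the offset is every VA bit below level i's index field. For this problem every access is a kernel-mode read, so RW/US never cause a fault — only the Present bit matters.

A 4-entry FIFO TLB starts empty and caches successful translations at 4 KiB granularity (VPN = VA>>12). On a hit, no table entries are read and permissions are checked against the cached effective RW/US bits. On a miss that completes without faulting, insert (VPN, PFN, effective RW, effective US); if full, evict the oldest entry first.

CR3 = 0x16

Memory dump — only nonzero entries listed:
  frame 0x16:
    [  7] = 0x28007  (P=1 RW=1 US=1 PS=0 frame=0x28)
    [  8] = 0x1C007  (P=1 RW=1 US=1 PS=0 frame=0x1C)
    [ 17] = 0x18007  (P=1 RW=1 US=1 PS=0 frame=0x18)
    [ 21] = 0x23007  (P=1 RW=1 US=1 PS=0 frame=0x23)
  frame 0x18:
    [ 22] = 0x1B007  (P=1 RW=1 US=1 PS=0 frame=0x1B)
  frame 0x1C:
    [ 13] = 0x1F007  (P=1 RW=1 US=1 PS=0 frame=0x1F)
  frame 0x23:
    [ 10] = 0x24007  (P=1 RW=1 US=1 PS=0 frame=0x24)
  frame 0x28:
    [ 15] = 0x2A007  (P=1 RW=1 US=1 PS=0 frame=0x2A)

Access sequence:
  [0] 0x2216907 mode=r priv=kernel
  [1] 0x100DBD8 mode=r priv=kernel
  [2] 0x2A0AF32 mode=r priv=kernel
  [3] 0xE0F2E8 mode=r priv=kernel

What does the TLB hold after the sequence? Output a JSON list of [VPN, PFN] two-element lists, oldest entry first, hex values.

Per-access translation:
#0 VA=0x2216907 (r,kernel):
  L0: frame=0x16 idx=17 entry=0x18007 [P=1 RW=1 US=1 PS=0]
  L1: frame=0x18 idx=22 entry=0x1B007 [P=1 RW=1 US=1 PS=0]
  ✓ 0x1B907  — 2 lookups
#1 VA=0x100DBD8 (r,kernel):
  L0: frame=0x16 idx=8 entry=0x1C007 [P=1 RW=1 US=1 PS=0]
  L1: frame=0x1C idx=13 entry=0x1F007 [P=1 RW=1 US=1 PS=0]
  ✓ 0x1FBD8  — 2 lookups
#2 VA=0x2A0AF32 (r,kernel):
  L0: frame=0x16 idx=21 entry=0x23007 [P=1 RW=1 US=1 PS=0]
  L1: frame=0x23 idx=10 entry=0x24007 [P=1 RW=1 US=1 PS=0]
  ✓ 0x24F32  — 2 lookups
#3 VA=0xE0F2E8 (r,kernel):
  L0: frame=0x16 idx=7 entry=0x28007 [P=1 RW=1 US=1 PS=0]
  L1: frame=0x28 idx=15 entry=0x2A007 [P=1 RW=1 US=1 PS=0]
  ✓ 0x2A2E8  — 2 lookups

TLB: [["0x2216", "0x1B"], ["0x100D", "0x1F"], ["0x2A0A", "0x24"], ["0xE0F", "0x2A"]]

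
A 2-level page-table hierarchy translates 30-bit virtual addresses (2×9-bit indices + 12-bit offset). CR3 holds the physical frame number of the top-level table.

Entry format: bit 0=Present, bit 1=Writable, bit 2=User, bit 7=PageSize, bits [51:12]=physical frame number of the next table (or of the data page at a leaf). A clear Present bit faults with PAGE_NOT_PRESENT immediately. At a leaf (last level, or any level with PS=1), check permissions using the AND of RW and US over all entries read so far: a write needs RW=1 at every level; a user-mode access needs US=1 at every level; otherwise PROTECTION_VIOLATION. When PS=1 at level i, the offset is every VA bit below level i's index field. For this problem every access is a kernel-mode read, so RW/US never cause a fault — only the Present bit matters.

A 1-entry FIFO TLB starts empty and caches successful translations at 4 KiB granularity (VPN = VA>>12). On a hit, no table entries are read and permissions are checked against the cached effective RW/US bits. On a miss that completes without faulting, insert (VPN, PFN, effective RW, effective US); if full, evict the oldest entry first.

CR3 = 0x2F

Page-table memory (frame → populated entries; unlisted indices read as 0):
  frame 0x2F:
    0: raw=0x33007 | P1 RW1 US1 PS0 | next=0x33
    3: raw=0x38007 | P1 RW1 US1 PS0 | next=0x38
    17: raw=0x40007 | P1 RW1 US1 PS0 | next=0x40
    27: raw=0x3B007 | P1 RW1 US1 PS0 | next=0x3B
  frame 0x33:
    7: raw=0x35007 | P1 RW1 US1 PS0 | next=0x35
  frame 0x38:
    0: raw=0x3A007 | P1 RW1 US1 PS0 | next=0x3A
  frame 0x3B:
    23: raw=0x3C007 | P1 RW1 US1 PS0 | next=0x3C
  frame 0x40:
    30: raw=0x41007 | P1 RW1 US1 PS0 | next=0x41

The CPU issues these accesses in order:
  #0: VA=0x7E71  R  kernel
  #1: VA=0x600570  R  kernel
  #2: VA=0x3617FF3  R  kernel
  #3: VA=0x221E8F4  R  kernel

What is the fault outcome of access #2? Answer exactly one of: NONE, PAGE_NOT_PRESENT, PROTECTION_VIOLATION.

Per-access translation:
#0 VA=0x7E71 (r,kernel):
  L0 @0x2F[0] → 0x33007  P=1,RW=1,US=1,PS=0
  L1 @0x33[7] → 0x35007  P=1,RW=1,US=1,PS=0
  ✓ 0x35E71  — 2 lookups
#1 VA=0x600570 (r,kernel):
  L0 @0x2F[3] → 0x38007  P=1,RW=1,US=1,PS=0
  L1 @0x38[0] → 0x3A007  P=1,RW=1,US=1,PS=0
  ✓ 0x3A570  — 2 lookups
#2 VA=0x3617FF3 (r,kernel):
  L0 @0x2F[27] → 0x3B007  P=1,RW=1,US=1,PS=0
  L1 @0x3B[23] → 0x3C007  P=1,RW=1,US=1,PS=0
  ✓ 0x3CFF3  — 2 lookups
#3 VA=0x221E8F4 (r,kernel):
  L0 @0x2F[17] → 0x40007  P=1,RW=1,US=1,PS=0
  L1 @0x40[30] → 0x41007  P=1,RW=1,US=1,PS=0
  ✓ 0x418F4  — 2 lookups

Access #2 fault: NONE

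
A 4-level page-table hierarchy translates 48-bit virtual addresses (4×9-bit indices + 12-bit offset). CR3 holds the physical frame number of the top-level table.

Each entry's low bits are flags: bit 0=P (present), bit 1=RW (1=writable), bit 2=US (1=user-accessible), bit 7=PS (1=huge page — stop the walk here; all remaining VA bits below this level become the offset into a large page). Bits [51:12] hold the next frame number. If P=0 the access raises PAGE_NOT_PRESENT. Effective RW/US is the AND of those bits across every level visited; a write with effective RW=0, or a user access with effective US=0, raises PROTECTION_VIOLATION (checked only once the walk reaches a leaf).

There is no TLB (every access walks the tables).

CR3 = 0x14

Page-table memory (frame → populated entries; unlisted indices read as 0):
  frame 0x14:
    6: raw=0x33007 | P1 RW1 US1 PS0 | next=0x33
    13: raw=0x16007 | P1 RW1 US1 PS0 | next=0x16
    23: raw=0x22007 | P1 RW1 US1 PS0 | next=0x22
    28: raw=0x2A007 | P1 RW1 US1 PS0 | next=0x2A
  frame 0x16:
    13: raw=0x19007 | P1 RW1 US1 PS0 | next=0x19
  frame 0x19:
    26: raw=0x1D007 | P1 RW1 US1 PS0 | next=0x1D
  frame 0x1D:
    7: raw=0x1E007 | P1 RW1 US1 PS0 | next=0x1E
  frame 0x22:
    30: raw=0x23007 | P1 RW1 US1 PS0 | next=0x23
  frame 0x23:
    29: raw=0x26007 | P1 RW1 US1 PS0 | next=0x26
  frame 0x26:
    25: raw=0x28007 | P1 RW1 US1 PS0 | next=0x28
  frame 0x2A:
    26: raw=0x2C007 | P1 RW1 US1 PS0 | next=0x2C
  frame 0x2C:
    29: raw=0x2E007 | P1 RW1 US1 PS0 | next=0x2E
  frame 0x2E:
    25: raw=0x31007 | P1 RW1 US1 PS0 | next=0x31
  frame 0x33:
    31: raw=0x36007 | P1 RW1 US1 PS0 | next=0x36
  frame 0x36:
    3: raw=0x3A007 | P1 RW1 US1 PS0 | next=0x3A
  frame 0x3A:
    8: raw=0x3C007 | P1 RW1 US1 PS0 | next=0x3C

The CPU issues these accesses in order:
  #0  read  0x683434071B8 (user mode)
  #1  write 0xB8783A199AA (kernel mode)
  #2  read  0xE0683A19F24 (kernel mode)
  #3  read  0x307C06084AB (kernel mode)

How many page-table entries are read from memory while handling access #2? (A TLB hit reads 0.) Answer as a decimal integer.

Trace:
#0 VA=0x683434071B8 (r,user):
  L0 @0x14[13] → 0x16007  P=1,RW=1,US=1,PS=0
  L1 @0x16[13] → 0x19007  P=1,RW=1,US=1,PS=0
  L2 @0x19[26] → 0x1D007  P=1,RW=1,US=1,PS=0
  L3 @0x1D[7] → 0x1E007  P=1,RW=1,US=1,PS=0
  → PA=0x1E1B8  (4 entries read)
#1 VA=0xB8783A199AA (w,kernel):
  L0 @0x14[23] → 0x22007  P=1,RW=1,US=1,PS=0
  L1 @0x22[30] → 0x23007  P=1,RW=1,US=1,PS=0
  L2 @0x23[29] → 0x26007  P=1,RW=1,US=1,PS=0
  L3 @0x26[25] → 0x28007  P=1,RW=1,US=1,PS=0
  → PA=0x289AA  (4 entries read)
#2 VA=0xE0683A19F24 (r,kernel):
  L0 @0x14[28] → 0x2A007  P=1,RW=1,US=1,PS=0
  L1 @0x2A[26] → 0x2C007  P=1,RW=1,US=1,PS=0
  L2 @0x2C[29] → 0x2E007  P=1,RW=1,US=1,PS=0
  L3 @0x2E[25] → 0x31007  P=1,RW=1,US=1,PS=0
  → PA=0x31F24  (4 entries read)
#3 VA=0x307C06084AB (r,kernel):
  L0 @0x14[6] → 0x33007  P=1,RW=1,US=1,PS=0
  L1 @0x33[31] → 0x36007  P=1,RW=1,US=1,PS=0
  L2 @0x36[3] → 0x3A007  P=1,RW=1,US=1,PS=0
  L3 @0x3A[8] → 0x3C007  P=1,RW=1,US=1,PS=0
  → PA=0x3C4AB  (4 entries read)

Entries read for #2: 4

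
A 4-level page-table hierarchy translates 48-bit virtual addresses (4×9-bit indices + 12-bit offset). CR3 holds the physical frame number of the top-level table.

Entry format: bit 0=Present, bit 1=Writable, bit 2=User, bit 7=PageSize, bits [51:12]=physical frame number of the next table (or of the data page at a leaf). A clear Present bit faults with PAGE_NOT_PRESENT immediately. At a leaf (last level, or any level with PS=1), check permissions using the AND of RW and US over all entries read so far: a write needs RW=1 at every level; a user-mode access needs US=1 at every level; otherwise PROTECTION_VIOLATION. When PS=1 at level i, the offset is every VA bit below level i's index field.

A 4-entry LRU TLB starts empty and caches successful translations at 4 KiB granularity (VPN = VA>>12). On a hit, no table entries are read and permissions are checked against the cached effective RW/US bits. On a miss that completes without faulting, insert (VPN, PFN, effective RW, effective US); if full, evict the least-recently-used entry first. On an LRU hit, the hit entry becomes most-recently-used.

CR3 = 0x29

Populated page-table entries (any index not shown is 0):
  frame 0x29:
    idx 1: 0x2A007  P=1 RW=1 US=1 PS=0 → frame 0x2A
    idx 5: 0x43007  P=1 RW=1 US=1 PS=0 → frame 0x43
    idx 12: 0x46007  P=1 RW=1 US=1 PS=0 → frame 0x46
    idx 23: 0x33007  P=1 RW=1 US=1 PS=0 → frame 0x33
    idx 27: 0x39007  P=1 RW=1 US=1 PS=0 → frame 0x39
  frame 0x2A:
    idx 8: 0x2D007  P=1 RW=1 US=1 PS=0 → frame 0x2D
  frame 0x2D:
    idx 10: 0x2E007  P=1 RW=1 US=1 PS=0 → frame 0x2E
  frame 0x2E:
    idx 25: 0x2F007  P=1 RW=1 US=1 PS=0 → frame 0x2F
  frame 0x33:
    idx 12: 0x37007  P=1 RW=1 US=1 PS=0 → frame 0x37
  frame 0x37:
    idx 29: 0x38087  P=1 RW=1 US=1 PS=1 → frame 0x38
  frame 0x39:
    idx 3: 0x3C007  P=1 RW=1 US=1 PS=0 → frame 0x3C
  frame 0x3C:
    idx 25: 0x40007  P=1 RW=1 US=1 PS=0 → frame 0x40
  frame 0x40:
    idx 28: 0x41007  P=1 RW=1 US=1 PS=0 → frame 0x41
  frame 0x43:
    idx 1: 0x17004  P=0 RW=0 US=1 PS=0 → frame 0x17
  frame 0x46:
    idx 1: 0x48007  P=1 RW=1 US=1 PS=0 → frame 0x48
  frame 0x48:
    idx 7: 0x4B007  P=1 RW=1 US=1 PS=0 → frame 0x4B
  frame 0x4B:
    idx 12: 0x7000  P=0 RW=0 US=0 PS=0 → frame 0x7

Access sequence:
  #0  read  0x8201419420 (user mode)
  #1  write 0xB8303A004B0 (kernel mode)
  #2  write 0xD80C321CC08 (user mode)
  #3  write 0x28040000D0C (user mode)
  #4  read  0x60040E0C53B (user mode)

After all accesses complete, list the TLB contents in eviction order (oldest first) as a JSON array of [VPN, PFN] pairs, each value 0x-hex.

Walk each access:
#0 VA=0x8201419420 (r,user):
  lvl0: tbl 0x29, slot 1 ⇒ 0x2A007 (P1/RW1/US1/PS0)
  lvl1: tbl 0x2A, slot 8 ⇒ 0x2D007 (P1/RW1/US1/PS0)
  lvl2: tbl 0x2D, slot 10 ⇒ 0x2E007 (P1/RW1/US1/PS0)
  lvl3: tbl 0x2E, slot 25 ⇒ 0x2F007 (P1/RW1/US1/PS0)
  ✓ 0x2F420  — 4 lookups
#1 VA=0xB8303A004B0 (w,kernel):
  lvl0: tbl 0x29, slot 23 ⇒ 0x33007 (P1/RW1/US1/PS0)
  lvl1: tbl 0x33, slot 12 ⇒ 0x37007 (P1/RW1/US1/PS0)
  lvl2: tbl 0x37, slot 29 ⇒ 0x38087 (P1/RW1/US1/PS1)
  ✓ 0x384B0 (huge @L2)  — 3 lookups
#2 VA=0xD80C321CC08 (w,user):
  lvl0: tbl 0x29, slot 27 ⇒ 0x39007 (P1/RW1/US1/PS0)
  lvl1: tbl 0x39, slot 3 ⇒ 0x3C007 (P1/RW1/US1/PS0)
  lvl2: tbl 0x3C, slot 25 ⇒ 0x40007 (P1/RW1/US1/PS0)
  lvl3: tbl 0x40, slot 28 ⇒ 0x41007 (P1/RW1/US1/PS0)
  ✓ 0x41C08  — 4 lookups
#3 VA=0x28040000D0C (w,user):
  lvl0: tbl 0x29, slot 5 ⇒ 0x43007 (P1/RW1/US1/PS0)
  lvl1: tbl 0x43, slot 1 ⇒ 0x17004 (P0/RW0/US1/PS0)
  ✗ PAGE_NOT_PRESENT  [2 reads]
#4 VA=0x60040E0C53B (r,user):
  lvl0: tbl 0x29, slot 12 ⇒ 0x46007 (P1/RW1/US1/PS0)
  lvl1: tbl 0x46, slot 1 ⇒ 0x48007 (P1/RW1/US1/PS0)
  lvl2: tbl 0x48, slot 7 ⇒ 0x4B007 (P1/RW1/US1/PS0)
  lvl3: tbl 0x4B, slot 12 ⇒ 0x7000 (P0/RW0/US0/PS0)
  ✗ PAGE_NOT_PRESENT  [4 reads]

TLB: [["0x8201419", "0x2F"], ["0xB8303A00", "0x38"], ["0xD80C321C", "0x41"]]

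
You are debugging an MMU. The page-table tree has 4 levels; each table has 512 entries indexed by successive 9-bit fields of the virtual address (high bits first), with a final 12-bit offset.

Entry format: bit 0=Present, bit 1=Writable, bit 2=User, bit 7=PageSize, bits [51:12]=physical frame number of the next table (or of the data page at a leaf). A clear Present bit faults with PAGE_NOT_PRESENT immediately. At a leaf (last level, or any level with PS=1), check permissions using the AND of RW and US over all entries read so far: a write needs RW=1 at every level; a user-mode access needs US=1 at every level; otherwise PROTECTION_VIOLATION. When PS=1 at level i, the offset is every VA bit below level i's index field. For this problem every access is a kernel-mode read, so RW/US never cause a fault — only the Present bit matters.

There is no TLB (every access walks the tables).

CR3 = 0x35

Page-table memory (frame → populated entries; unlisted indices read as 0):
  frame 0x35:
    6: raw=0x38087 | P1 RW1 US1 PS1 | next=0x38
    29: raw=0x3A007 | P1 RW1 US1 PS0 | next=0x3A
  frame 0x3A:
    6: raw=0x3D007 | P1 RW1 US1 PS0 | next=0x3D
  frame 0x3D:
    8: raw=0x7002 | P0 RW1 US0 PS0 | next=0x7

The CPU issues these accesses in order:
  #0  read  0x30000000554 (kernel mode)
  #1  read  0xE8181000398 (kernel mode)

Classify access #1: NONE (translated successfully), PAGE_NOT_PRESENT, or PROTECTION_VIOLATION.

Trace:
#0 VA=0x30000000554 (r,kernel):
  lvl0: tbl 0x35, slot 6 ⇒ 0x38087 (P1/RW1/US1/PS1)
  → PA=0x38554 (huge @L0)  (1 entries read)
#1 VA=0xE8181000398 (r,kernel):
  lvl0: tbl 0x35, slot 29 ⇒ 0x3A007 (P1/RW1/US1/PS0)
  lvl1: tbl 0x3A, slot 6 ⇒ 0x3D007 (P1/RW1/US1/PS0)
  lvl2: tbl 0x3D, slot 8 ⇒ 0x7002 (P0/RW1/US0/PS0)
  ⇒ fault: PAGE_NOT_PRESENT  — 3 lookups

Access #1 fault: PAGE_NOT_PRESENT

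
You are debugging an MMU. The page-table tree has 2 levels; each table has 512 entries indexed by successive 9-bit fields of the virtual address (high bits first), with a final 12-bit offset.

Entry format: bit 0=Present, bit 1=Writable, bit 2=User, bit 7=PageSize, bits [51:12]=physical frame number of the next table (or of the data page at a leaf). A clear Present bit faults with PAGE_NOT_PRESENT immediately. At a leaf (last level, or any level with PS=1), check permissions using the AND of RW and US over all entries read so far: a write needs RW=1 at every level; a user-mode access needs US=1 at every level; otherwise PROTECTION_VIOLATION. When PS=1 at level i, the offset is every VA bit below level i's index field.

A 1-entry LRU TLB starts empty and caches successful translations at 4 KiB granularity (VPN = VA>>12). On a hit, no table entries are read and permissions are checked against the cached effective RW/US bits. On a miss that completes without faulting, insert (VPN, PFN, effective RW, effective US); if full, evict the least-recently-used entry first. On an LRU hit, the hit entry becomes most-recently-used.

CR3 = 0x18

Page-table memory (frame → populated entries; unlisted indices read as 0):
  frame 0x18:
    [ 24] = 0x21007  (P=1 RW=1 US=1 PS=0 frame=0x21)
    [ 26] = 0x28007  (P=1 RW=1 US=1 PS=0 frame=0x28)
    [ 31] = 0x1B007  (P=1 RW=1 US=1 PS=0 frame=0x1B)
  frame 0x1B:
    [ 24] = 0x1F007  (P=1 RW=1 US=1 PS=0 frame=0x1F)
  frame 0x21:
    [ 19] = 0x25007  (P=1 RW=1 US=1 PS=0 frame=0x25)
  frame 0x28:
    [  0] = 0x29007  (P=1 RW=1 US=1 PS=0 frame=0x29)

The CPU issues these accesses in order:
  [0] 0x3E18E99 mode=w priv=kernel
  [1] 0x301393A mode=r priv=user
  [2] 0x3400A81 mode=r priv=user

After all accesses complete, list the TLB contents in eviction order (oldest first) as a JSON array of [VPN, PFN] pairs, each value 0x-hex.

Per-access translation:
#0 VA=0x3E18E99 (w,kernel):
  L0: frame=0x18 idx=31 entry=0x1B007 [P=1 RW=1 US=1 PS=0]
  L1: frame=0x1B idx=24 entry=0x1F007 [P=1 RW=1 US=1 PS=0]
  → PA=0x1FE99  (2 entries read)
#1 VA=0x301393A (r,user):
  L0: frame=0x18 idx=24 entry=0x21007 [P=1 RW=1 US=1 PS=0]
  L1: frame=0x21 idx=19 entry=0x25007 [P=1 RW=1 US=1 PS=0]
  → PA=0x2593A  (2 entries read)
#2 VA=0x3400A81 (r,user):
  L0: frame=0x18 idx=26 entry=0x28007 [P=1 RW=1 US=1 PS=0]
  L1: frame=0x28 idx=0 entry=0x29007 [P=1 RW=1 US=1 PS=0]
  → PA=0x29A81  (2 entries read)

TLB: [["0x3400", "0x29"]]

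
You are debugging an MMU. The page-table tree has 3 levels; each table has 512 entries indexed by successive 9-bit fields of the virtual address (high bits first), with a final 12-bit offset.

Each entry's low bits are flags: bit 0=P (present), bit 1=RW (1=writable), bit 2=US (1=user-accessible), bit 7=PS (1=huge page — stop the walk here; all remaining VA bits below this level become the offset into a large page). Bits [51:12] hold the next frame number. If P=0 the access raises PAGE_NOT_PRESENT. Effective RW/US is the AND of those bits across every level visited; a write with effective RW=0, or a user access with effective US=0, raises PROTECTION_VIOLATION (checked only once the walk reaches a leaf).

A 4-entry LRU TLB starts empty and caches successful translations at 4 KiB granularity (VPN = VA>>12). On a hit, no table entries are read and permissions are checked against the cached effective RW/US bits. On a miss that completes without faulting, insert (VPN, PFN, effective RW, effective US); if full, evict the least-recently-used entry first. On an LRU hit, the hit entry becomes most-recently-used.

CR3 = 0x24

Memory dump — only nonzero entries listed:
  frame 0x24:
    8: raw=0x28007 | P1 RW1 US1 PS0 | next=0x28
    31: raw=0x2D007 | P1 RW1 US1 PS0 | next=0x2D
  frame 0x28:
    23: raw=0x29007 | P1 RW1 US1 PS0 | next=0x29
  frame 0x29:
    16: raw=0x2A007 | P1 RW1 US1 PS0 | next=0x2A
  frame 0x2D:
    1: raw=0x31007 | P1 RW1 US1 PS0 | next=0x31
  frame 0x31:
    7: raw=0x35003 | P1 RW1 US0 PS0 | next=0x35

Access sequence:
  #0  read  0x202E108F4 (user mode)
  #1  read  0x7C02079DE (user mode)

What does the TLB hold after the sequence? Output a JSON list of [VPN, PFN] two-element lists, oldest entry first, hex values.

Walk each access:
#0 VA=0x202E108F4 (r,user):
  L0 @0x24[8] → 0x28007  P=1,RW=1,US=1,PS=0
  L1 @0x28[23] → 0x29007  P=1,RW=1,US=1,PS=0
  L2 @0x29[16] → 0x2A007  P=1,RW=1,US=1,PS=0
  ✓ 0x2A8F4  — 3 lookups
#1 VA=0x7C02079DE (r,user):
  L0 @0x24[31] → 0x2D007  P=1,RW=1,US=1,PS=0
  L1 @0x2D[1] → 0x31007  P=1,RW=1,US=1,PS=0
  L2 @0x31[7] → 0x35003  P=1,RW=1,US=0,PS=0
  → PROTECTION_VIOLATION  (3 entries read)

TLB: [["0x202E10", "0x2A"]]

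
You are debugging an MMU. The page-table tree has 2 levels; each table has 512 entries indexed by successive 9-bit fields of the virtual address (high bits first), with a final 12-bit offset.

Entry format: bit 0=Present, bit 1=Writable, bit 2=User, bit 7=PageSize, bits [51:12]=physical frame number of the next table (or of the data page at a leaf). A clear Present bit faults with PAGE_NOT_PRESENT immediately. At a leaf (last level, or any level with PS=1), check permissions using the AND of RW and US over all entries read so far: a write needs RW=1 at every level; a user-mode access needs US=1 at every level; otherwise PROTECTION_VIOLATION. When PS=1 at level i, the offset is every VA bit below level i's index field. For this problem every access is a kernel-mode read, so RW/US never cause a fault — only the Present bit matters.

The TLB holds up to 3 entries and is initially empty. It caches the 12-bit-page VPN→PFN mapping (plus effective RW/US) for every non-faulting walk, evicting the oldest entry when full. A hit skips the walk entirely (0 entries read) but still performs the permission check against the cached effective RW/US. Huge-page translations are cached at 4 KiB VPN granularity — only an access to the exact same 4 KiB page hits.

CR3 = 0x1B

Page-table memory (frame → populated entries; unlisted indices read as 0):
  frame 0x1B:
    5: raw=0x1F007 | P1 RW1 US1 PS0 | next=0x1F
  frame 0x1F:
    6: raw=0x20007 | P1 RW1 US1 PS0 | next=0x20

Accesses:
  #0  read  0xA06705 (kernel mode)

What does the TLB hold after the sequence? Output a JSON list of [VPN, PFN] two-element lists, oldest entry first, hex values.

Per-access translation:
#0 VA=0xA06705 (r,kernel):
  [0] read 0x1B idx=5: raw=0x1F007 flags P=1 W=1 U=1 S=0
  [1] read 0x1F idx=6: raw=0x20007 flags P=1 W=1 U=1 S=0
  ✓ 0x20705  — 2 lookups

TLB: [["0xA06", "0x20"]]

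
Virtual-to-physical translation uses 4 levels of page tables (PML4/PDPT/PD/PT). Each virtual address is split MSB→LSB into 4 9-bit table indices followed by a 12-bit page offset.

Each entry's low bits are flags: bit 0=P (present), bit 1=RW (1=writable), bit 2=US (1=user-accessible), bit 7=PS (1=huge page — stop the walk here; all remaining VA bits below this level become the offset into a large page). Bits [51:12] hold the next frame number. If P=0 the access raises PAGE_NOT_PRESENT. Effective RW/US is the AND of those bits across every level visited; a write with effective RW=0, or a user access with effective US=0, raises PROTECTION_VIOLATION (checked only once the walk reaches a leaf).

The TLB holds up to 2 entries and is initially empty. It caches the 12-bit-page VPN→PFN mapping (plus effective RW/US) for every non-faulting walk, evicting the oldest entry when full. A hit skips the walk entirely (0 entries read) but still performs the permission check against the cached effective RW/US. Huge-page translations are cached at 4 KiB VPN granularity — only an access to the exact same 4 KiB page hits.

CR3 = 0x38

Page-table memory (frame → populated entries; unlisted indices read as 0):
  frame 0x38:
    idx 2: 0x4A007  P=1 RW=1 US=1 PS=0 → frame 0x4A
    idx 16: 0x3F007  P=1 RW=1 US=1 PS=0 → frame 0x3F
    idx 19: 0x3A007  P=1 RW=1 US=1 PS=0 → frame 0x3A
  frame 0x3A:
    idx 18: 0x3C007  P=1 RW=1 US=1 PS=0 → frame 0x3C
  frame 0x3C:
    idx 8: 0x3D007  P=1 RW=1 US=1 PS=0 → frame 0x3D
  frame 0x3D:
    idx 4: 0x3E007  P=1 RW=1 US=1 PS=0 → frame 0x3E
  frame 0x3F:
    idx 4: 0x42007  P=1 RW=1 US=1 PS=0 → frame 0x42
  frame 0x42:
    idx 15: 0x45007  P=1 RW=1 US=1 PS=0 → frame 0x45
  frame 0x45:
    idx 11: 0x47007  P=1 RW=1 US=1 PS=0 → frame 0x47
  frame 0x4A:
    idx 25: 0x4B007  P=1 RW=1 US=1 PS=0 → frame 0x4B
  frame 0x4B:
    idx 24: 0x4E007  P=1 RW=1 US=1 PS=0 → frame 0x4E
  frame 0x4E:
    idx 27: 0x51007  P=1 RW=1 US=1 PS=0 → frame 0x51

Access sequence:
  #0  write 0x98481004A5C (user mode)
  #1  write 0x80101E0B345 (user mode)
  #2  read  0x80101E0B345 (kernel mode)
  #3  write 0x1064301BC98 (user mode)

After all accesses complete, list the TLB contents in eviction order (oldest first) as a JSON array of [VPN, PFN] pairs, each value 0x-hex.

Trace:
#0 VA=0x98481004A5C (w,user):
  L0 @0x38[19] → 0x3A007  P=1,RW=1,US=1,PS=0
  L1 @0x3A[18] → 0x3C007  P=1,RW=1,US=1,PS=0
  L2 @0x3C[8] → 0x3D007  P=1,RW=1,US=1,PS=0
  L3 @0x3D[4] → 0x3E007  P=1,RW=1,US=1,PS=0
  ✓ 0x3EA5C  — 4 lookups
#1 VA=0x80101E0B345 (w,user):
  L0 @0x38[16] → 0x3F007  P=1,RW=1,US=1,PS=0
  L1 @0x3F[4] → 0x42007  P=1,RW=1,US=1,PS=0
  L2 @0x42[15] → 0x45007  P=1,RW=1,US=1,PS=0
  L3 @0x45[11] → 0x47007  P=1,RW=1,US=1,PS=0
  ✓ 0x47345  — 4 lookups
#2 VA=0x80101E0B345 (r,kernel):
  TLB hit vpn=0x80101E0B → PA=0x47345
#3 VA=0x1064301BC98 (w,user):
  L0 @0x38[2] → 0x4A007  P=1,RW=1,US=1,PS=0
  L1 @0x4A[25] → 0x4B007  P=1,RW=1,US=1,PS=0
  L2 @0x4B[24] → 0x4E007  P=1,RW=1,US=1,PS=0
  L3 @0x4E[27] → 0x51007  P=1,RW=1,US=1,PS=0
  ✓ 0x51C98  — 4 lookups

TLB: [["0x80101E0B", "0x47"], ["0x1064301B", "0x51"]]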